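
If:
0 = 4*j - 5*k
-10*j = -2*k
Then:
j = 0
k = 0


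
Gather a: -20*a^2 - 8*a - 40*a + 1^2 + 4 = -20*a^2 - 48*a + 5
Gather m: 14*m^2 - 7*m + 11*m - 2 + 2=14*m^2 + 4*m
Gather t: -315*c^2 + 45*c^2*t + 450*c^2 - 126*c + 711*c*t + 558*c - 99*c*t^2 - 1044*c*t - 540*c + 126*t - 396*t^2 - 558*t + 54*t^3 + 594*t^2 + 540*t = 135*c^2 - 108*c + 54*t^3 + t^2*(198 - 99*c) + t*(45*c^2 - 333*c + 108)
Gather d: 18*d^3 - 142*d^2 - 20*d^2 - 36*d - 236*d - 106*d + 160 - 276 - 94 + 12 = 18*d^3 - 162*d^2 - 378*d - 198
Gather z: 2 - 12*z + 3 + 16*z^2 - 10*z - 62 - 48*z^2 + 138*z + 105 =-32*z^2 + 116*z + 48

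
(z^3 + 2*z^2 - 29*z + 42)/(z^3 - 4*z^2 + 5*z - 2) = (z^2 + 4*z - 21)/(z^2 - 2*z + 1)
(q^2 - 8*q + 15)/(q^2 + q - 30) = (q - 3)/(q + 6)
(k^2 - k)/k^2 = (k - 1)/k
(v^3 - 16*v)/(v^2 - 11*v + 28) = v*(v + 4)/(v - 7)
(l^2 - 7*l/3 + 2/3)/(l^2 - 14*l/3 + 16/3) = (3*l - 1)/(3*l - 8)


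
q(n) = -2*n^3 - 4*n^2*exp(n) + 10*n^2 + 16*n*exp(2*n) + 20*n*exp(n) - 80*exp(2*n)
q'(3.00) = -18956.87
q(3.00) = -12391.67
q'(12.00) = 6357322255564.37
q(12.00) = 2966726990916.55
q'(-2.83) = -108.18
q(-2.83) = 119.75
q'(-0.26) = -83.36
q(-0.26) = -53.54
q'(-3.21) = -128.84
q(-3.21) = 164.73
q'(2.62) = -11009.76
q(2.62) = -6809.28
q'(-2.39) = -86.81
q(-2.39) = 76.96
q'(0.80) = -514.10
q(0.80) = -297.56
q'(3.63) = -39192.81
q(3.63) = -30389.56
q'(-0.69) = -53.52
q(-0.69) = -25.36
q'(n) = -4*n^2*exp(n) - 6*n^2 + 32*n*exp(2*n) + 12*n*exp(n) + 20*n - 144*exp(2*n) + 20*exp(n)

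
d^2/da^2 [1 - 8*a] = 0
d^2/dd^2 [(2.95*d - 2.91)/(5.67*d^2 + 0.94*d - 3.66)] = ((27.4534 - 100.359*d)*(5.67*d^2 + 0.94*d - 3.66) + (2.95*d - 2.91)*(11.34*d + 0.94)*(22.68*d + 1.88))/(5.67*d^2 + 0.94*d - 3.66)^3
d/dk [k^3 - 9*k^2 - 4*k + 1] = 3*k^2 - 18*k - 4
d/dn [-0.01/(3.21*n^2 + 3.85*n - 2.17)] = (0.0642*n + 0.0385)/(3.21*n^2 + 3.85*n - 2.17)^2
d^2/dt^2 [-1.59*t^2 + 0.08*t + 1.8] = -3.18000000000000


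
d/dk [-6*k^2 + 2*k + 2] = 2 - 12*k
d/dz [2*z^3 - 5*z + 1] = 6*z^2 - 5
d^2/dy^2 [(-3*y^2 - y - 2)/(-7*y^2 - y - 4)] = 4*(14*y^3 + 21*y^2 - 21*y - 5)/(343*y^6 + 147*y^5 + 609*y^4 + 169*y^3 + 348*y^2 + 48*y + 64)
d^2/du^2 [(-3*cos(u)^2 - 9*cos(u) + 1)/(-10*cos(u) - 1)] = (-300*sin(u)^4 + 422*sin(u)^2 - 173*cos(u)/2 - 45*cos(3*u)/2 - 496)/(10*cos(u) + 1)^3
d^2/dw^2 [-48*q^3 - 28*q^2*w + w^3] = 6*w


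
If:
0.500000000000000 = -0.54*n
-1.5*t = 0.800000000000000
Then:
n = -0.93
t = -0.53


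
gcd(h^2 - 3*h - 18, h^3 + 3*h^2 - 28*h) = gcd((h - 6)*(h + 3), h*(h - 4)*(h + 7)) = 1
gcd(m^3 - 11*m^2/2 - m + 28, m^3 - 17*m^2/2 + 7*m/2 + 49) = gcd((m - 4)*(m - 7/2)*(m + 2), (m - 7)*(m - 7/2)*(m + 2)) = m^2 - 3*m/2 - 7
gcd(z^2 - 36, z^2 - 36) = z^2 - 36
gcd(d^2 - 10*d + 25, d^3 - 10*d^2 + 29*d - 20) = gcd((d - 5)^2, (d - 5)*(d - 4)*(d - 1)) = d - 5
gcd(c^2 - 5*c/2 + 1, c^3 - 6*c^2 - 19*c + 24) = 1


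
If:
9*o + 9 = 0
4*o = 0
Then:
No Solution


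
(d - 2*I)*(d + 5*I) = d^2 + 3*I*d + 10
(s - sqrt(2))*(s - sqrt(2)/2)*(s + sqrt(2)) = s^3 - sqrt(2)*s^2/2 - 2*s + sqrt(2)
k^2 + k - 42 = (k - 6)*(k + 7)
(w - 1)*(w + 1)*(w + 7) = w^3 + 7*w^2 - w - 7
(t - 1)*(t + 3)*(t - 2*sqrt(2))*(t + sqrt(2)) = t^4 - sqrt(2)*t^3 + 2*t^3 - 7*t^2 - 2*sqrt(2)*t^2 - 8*t + 3*sqrt(2)*t + 12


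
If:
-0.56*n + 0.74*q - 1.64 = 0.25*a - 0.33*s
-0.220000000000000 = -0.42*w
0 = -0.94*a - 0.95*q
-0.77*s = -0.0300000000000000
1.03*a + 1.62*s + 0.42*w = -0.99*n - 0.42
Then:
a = -3.08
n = 2.49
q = 3.04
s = 0.04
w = 0.52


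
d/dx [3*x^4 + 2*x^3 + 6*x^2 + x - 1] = 12*x^3 + 6*x^2 + 12*x + 1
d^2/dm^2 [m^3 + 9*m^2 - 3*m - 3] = 6*m + 18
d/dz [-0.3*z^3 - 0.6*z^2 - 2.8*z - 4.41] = -0.9*z^2 - 1.2*z - 2.8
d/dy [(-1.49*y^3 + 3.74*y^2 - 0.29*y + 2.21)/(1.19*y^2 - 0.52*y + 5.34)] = (-1.7731*y^4 + 1.5496*y^3 - 25.4695*y^2 + 34.6834*y - 0.3994)/(1.4161*y^4 - 1.2376*y^3 + 12.9796*y^2 - 5.5536*y + 28.5156)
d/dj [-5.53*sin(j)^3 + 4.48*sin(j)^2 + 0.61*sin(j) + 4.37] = (-16.59*sin(j)^2 + 8.96*sin(j) + 0.61)*cos(j)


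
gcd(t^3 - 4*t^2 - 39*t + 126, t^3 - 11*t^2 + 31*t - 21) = t^2 - 10*t + 21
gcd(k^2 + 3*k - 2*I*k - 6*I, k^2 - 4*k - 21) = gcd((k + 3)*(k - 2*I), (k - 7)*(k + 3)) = k + 3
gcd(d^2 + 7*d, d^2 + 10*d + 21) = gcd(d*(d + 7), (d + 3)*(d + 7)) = d + 7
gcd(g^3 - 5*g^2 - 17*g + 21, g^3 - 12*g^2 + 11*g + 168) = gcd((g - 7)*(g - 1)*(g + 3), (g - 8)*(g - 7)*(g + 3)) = g^2 - 4*g - 21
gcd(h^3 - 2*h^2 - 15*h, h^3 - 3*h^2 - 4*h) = h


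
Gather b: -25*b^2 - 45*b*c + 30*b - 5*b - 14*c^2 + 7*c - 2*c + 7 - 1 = -25*b^2 + b*(25 - 45*c) - 14*c^2 + 5*c + 6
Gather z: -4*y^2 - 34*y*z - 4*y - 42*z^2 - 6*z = -4*y^2 - 4*y - 42*z^2 + z*(-34*y - 6)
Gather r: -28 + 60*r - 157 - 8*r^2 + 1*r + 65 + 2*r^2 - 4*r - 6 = -6*r^2 + 57*r - 126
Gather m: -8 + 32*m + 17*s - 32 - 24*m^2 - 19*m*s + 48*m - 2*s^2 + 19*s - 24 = -24*m^2 + m*(80 - 19*s) - 2*s^2 + 36*s - 64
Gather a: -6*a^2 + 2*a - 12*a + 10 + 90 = -6*a^2 - 10*a + 100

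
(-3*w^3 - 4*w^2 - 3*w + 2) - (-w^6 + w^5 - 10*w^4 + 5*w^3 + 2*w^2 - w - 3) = w^6 - w^5 + 10*w^4 - 8*w^3 - 6*w^2 - 2*w + 5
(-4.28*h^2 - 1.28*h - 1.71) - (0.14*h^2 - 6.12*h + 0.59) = -4.42*h^2 + 4.84*h - 2.3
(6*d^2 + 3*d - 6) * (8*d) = 48*d^3 + 24*d^2 - 48*d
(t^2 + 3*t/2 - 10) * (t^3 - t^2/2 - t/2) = t^5 + t^4 - 45*t^3/4 + 17*t^2/4 + 5*t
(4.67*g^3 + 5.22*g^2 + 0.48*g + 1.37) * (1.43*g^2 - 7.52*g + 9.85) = 6.6781*g^5 - 27.6538*g^4 + 7.4315*g^3 + 49.7665*g^2 - 5.5744*g + 13.4945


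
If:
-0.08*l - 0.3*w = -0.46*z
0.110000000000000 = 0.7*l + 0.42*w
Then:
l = 0.187074829931973 - 1.0952380952381*z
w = 1.82539682539683*z - 0.0498866213151927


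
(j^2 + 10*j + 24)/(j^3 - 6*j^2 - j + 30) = (j^2 + 10*j + 24)/(j^3 - 6*j^2 - j + 30)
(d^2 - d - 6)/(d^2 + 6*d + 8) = (d - 3)/(d + 4)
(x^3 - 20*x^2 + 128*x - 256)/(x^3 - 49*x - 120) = (x^2 - 12*x + 32)/(x^2 + 8*x + 15)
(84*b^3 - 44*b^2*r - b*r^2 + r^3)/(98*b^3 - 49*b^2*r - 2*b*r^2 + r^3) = (-6*b + r)/(-7*b + r)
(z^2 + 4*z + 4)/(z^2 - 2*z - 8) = (z + 2)/(z - 4)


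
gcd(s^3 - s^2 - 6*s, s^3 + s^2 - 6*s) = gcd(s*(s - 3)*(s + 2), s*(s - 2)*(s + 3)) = s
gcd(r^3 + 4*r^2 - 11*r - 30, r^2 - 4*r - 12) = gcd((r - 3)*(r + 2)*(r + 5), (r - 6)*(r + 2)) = r + 2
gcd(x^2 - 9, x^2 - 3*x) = x - 3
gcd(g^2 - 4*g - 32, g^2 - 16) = g + 4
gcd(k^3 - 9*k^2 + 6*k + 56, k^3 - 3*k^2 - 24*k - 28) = k^2 - 5*k - 14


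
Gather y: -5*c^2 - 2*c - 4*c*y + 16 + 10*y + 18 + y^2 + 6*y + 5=-5*c^2 - 2*c + y^2 + y*(16 - 4*c) + 39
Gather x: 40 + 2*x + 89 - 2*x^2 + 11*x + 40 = -2*x^2 + 13*x + 169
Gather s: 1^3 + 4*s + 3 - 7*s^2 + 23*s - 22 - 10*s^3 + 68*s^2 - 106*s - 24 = -10*s^3 + 61*s^2 - 79*s - 42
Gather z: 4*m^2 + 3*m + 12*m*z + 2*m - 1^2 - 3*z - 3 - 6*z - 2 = 4*m^2 + 5*m + z*(12*m - 9) - 6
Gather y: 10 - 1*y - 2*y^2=-2*y^2 - y + 10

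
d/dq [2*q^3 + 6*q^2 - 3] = 6*q*(q + 2)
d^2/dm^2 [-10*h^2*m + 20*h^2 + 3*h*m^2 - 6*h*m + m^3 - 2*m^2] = 6*h + 6*m - 4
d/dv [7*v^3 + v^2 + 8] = v*(21*v + 2)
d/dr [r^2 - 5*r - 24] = 2*r - 5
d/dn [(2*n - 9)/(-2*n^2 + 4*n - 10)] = (-n^2 + 2*n + (n - 1)*(2*n - 9) - 5)/(n^2 - 2*n + 5)^2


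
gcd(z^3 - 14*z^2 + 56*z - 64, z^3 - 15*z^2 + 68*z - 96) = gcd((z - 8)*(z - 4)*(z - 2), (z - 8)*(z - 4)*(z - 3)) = z^2 - 12*z + 32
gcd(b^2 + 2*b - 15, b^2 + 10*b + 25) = b + 5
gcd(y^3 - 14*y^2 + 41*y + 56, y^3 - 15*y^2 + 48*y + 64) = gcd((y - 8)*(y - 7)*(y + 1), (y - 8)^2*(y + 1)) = y^2 - 7*y - 8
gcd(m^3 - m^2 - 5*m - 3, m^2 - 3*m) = m - 3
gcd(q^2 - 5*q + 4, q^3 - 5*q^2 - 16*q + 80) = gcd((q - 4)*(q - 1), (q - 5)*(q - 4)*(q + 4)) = q - 4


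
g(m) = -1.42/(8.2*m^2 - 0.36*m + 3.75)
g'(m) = -1.42*(0.36 - 16.4*m)/(8.2*m^2 - 0.36*m + 3.75)^2 = (23.288*m - 0.5112)/(8.2*m^2 - 0.36*m + 3.75)^2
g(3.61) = -0.01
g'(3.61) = 0.01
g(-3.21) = -0.02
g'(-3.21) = -0.01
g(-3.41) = -0.01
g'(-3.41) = -0.01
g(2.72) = -0.02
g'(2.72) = 0.02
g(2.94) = -0.02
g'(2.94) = 0.01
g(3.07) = -0.02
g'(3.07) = 0.01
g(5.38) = -0.01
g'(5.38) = 0.00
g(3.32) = -0.02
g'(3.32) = 0.01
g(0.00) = -0.38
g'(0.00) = -0.04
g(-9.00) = -0.00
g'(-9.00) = -0.00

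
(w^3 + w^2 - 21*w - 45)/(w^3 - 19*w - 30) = (w + 3)/(w + 2)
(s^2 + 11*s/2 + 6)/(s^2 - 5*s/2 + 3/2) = (2*s^2 + 11*s + 12)/(2*s^2 - 5*s + 3)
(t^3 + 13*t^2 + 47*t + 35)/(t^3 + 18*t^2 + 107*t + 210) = (t + 1)/(t + 6)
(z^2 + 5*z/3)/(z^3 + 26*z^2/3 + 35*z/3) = 1/(z + 7)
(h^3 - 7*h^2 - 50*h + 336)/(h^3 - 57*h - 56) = (h - 6)/(h + 1)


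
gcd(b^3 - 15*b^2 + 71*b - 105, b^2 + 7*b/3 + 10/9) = 1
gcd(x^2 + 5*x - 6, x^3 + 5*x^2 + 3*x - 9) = x - 1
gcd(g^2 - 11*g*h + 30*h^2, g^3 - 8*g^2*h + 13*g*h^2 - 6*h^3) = g - 6*h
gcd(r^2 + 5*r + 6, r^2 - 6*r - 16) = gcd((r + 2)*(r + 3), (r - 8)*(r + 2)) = r + 2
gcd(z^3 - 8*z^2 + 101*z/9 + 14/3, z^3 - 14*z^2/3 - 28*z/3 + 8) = z - 6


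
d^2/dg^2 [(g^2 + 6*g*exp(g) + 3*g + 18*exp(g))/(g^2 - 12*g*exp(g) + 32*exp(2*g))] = 2*(((g^2 + 6*g*exp(g) + 3*g + 18*exp(g))*(6*g*exp(g) - 64*exp(2*g) + 12*exp(g) - 1) + 2*(6*g*exp(g) - g - 32*exp(2*g) + 6*exp(g))*(6*g*exp(g) + 2*g + 24*exp(g) + 3))*(g^2 - 12*g*exp(g) + 32*exp(2*g)) + (g^2 - 12*g*exp(g) + 32*exp(2*g))^2*(3*g*exp(g) + 15*exp(g) + 1) + 4*(g^2 + 6*g*exp(g) + 3*g + 18*exp(g))*(6*g*exp(g) - g - 32*exp(2*g) + 6*exp(g))^2)/(g^2 - 12*g*exp(g) + 32*exp(2*g))^3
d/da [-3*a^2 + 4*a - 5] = 4 - 6*a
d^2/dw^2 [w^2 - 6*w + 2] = 2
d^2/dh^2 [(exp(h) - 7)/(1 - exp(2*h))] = (-exp(4*h) + 28*exp(3*h) - 6*exp(2*h) + 28*exp(h) - 1)*exp(h)/(exp(6*h) - 3*exp(4*h) + 3*exp(2*h) - 1)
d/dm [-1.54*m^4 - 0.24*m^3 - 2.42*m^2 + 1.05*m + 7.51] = -6.16*m^3 - 0.72*m^2 - 4.84*m + 1.05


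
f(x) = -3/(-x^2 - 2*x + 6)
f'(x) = -3*(2*x + 2)/(-x^2 - 2*x + 6)^2 = 6*(-x - 1)/(x^2 + 2*x - 6)^2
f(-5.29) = 0.26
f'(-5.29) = 0.20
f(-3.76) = 4.86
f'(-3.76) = 43.42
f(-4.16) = 1.00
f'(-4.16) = 2.13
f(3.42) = 0.24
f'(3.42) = -0.17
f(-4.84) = 0.39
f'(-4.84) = 0.38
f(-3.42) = -2.62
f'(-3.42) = 11.10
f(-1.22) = -0.43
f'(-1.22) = 0.03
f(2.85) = 0.38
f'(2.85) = -0.38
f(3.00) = 0.33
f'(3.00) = -0.30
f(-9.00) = 0.05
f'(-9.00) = 0.01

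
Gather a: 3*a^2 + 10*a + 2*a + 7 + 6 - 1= 3*a^2 + 12*a + 12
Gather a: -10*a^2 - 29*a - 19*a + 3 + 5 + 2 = -10*a^2 - 48*a + 10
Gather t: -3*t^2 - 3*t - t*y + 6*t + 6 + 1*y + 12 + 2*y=-3*t^2 + t*(3 - y) + 3*y + 18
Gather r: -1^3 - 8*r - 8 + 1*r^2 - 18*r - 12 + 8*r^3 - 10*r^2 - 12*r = 8*r^3 - 9*r^2 - 38*r - 21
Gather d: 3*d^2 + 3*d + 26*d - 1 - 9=3*d^2 + 29*d - 10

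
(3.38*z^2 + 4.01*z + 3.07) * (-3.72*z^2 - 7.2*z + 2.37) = -12.5736*z^4 - 39.2532*z^3 - 32.2818*z^2 - 12.6003*z + 7.2759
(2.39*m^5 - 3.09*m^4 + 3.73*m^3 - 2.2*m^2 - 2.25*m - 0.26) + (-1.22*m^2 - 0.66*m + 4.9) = 2.39*m^5 - 3.09*m^4 + 3.73*m^3 - 3.42*m^2 - 2.91*m + 4.64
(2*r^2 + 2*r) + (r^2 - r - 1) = 3*r^2 + r - 1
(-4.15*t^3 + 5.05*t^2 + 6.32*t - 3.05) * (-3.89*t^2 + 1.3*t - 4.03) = 16.1435*t^5 - 25.0395*t^4 - 1.2953*t^3 - 0.271000000000001*t^2 - 29.4346*t + 12.2915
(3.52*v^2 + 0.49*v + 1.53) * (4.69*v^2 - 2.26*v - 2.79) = 16.5088*v^4 - 5.6571*v^3 - 3.7525*v^2 - 4.8249*v - 4.2687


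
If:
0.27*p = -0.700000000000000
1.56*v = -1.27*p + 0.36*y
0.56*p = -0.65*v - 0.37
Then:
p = -2.59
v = 1.66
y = -1.93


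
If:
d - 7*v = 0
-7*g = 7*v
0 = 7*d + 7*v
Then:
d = 0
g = 0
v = 0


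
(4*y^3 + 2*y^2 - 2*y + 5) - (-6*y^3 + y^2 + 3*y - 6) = 10*y^3 + y^2 - 5*y + 11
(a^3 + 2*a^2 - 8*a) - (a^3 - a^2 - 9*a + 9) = 3*a^2 + a - 9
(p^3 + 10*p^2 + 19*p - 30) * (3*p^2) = 3*p^5 + 30*p^4 + 57*p^3 - 90*p^2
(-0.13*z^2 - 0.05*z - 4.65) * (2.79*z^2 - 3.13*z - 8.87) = -0.3627*z^4 + 0.2674*z^3 - 11.6639*z^2 + 14.998*z + 41.2455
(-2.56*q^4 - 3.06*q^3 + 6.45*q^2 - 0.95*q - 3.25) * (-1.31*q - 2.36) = 3.3536*q^5 + 10.0502*q^4 - 1.2279*q^3 - 13.9775*q^2 + 6.4995*q + 7.67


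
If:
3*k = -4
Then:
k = -4/3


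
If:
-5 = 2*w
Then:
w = -5/2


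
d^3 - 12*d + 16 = (d - 2)^2*(d + 4)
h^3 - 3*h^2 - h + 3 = (h - 3)*(h - 1)*(h + 1)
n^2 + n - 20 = (n - 4)*(n + 5)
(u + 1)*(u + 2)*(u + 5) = u^3 + 8*u^2 + 17*u + 10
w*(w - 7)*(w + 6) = w^3 - w^2 - 42*w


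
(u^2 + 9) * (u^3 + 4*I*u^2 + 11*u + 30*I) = u^5 + 4*I*u^4 + 20*u^3 + 66*I*u^2 + 99*u + 270*I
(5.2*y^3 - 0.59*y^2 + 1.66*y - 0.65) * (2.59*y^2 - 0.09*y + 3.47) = 13.468*y^5 - 1.9961*y^4 + 22.3965*y^3 - 3.8802*y^2 + 5.8187*y - 2.2555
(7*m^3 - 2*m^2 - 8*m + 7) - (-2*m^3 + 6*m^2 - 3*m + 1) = 9*m^3 - 8*m^2 - 5*m + 6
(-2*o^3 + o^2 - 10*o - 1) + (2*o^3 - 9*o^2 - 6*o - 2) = -8*o^2 - 16*o - 3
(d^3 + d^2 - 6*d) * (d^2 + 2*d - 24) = d^5 + 3*d^4 - 28*d^3 - 36*d^2 + 144*d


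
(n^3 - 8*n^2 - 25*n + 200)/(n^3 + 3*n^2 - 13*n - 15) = (n^2 - 13*n + 40)/(n^2 - 2*n - 3)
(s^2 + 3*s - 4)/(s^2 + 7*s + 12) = (s - 1)/(s + 3)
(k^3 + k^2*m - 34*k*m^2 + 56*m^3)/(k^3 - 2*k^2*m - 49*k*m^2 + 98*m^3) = (k - 4*m)/(k - 7*m)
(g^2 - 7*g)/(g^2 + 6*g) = (g - 7)/(g + 6)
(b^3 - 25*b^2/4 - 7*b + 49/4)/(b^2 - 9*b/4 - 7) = (b^2 - 8*b + 7)/(b - 4)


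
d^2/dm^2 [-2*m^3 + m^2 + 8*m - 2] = 2 - 12*m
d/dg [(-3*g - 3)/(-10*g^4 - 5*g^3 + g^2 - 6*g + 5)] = 3*(10*g^4 + 5*g^3 - g^2 + 6*g - (g + 1)*(40*g^3 + 15*g^2 - 2*g + 6) - 5)/(10*g^4 + 5*g^3 - g^2 + 6*g - 5)^2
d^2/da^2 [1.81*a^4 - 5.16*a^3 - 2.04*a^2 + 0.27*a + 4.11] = 21.72*a^2 - 30.96*a - 4.08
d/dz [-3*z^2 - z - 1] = -6*z - 1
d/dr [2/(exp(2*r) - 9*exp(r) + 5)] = (18 - 4*exp(r))*exp(r)/(exp(2*r) - 9*exp(r) + 5)^2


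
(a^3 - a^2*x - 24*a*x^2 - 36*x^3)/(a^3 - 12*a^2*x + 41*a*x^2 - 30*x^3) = (a^2 + 5*a*x + 6*x^2)/(a^2 - 6*a*x + 5*x^2)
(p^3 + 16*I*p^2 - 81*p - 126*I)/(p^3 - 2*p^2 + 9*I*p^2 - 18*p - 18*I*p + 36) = (p + 7*I)/(p - 2)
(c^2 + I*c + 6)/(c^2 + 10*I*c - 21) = (c - 2*I)/(c + 7*I)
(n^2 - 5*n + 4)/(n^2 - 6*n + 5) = (n - 4)/(n - 5)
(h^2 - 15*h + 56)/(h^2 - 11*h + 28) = (h - 8)/(h - 4)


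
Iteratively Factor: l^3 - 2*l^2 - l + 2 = (l - 1)*(l^2 - l - 2) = (l - 1)*(l + 1)*(l - 2)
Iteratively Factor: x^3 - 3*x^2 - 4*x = (x + 1)*(x^2 - 4*x) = (x - 4)*(x + 1)*(x)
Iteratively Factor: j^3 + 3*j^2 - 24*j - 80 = (j - 5)*(j^2 + 8*j + 16) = (j - 5)*(j + 4)*(j + 4)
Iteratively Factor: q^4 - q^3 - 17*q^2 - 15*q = (q - 5)*(q^3 + 4*q^2 + 3*q) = (q - 5)*(q + 3)*(q^2 + q) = q*(q - 5)*(q + 3)*(q + 1)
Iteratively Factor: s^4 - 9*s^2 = (s - 3)*(s^3 + 3*s^2) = s*(s - 3)*(s^2 + 3*s) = s*(s - 3)*(s + 3)*(s)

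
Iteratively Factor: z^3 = (z)*(z^2) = z^2*(z)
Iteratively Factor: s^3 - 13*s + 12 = (s + 4)*(s^2 - 4*s + 3) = (s - 3)*(s + 4)*(s - 1)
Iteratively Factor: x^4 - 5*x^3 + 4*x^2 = (x)*(x^3 - 5*x^2 + 4*x) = x*(x - 1)*(x^2 - 4*x) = x*(x - 4)*(x - 1)*(x)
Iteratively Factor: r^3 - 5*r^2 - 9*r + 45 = (r - 5)*(r^2 - 9) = (r - 5)*(r + 3)*(r - 3)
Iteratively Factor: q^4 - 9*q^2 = (q + 3)*(q^3 - 3*q^2) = q*(q + 3)*(q^2 - 3*q) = q*(q - 3)*(q + 3)*(q)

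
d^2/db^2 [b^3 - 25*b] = 6*b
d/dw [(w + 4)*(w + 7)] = 2*w + 11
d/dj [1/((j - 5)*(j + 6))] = (-2*j - 1)/(j^4 + 2*j^3 - 59*j^2 - 60*j + 900)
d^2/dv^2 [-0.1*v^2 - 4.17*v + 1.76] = -0.200000000000000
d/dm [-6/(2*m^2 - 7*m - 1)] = 6*(4*m - 7)/(-2*m^2 + 7*m + 1)^2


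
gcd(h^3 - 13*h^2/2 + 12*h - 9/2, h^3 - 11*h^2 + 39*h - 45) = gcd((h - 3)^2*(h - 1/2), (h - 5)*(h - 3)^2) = h^2 - 6*h + 9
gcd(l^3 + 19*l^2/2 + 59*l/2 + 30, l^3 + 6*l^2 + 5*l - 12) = l^2 + 7*l + 12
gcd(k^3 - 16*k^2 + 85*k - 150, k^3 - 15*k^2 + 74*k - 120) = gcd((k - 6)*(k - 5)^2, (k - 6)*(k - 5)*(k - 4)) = k^2 - 11*k + 30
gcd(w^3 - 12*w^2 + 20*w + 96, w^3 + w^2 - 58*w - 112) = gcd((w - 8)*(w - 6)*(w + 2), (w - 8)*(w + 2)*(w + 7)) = w^2 - 6*w - 16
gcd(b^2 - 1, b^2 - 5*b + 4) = b - 1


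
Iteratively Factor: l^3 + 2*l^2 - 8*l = (l - 2)*(l^2 + 4*l) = (l - 2)*(l + 4)*(l)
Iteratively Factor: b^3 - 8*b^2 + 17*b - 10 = (b - 2)*(b^2 - 6*b + 5) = (b - 5)*(b - 2)*(b - 1)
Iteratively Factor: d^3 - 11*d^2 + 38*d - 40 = (d - 2)*(d^2 - 9*d + 20) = (d - 5)*(d - 2)*(d - 4)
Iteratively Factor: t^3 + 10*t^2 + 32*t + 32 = (t + 4)*(t^2 + 6*t + 8) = (t + 2)*(t + 4)*(t + 4)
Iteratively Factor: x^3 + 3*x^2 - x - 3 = (x + 1)*(x^2 + 2*x - 3) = (x + 1)*(x + 3)*(x - 1)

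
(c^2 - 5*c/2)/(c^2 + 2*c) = (c - 5/2)/(c + 2)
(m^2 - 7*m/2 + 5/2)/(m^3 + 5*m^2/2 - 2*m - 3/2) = (2*m - 5)/(2*m^2 + 7*m + 3)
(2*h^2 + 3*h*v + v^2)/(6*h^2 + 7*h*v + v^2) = (2*h + v)/(6*h + v)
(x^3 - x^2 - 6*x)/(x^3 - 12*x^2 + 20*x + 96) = x*(x - 3)/(x^2 - 14*x + 48)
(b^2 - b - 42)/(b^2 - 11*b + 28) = (b + 6)/(b - 4)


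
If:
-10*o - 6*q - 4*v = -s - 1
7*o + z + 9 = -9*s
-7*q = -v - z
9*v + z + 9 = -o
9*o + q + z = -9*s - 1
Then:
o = -543/85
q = 1766/85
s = -1211/85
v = -1573/85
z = 2787/17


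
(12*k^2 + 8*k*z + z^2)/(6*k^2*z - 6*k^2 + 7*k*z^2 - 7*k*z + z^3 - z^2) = (2*k + z)/(k*z - k + z^2 - z)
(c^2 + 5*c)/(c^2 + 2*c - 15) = c/(c - 3)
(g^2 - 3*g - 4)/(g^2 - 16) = (g + 1)/(g + 4)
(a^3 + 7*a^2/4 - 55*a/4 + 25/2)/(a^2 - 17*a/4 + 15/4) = (a^2 + 3*a - 10)/(a - 3)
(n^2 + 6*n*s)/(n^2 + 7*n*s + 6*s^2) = n/(n + s)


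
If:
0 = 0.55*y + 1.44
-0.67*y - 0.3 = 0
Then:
No Solution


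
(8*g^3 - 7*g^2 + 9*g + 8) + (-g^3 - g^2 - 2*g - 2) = 7*g^3 - 8*g^2 + 7*g + 6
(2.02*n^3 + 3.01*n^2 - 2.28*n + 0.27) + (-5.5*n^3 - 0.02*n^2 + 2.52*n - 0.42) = -3.48*n^3 + 2.99*n^2 + 0.24*n - 0.15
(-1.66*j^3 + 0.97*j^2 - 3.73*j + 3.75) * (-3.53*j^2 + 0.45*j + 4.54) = 5.8598*j^5 - 4.1711*j^4 + 6.067*j^3 - 10.5122*j^2 - 15.2467*j + 17.025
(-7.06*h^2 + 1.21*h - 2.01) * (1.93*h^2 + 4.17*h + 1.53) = -13.6258*h^4 - 27.1049*h^3 - 9.6354*h^2 - 6.5304*h - 3.0753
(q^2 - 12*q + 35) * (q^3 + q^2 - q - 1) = q^5 - 11*q^4 + 22*q^3 + 46*q^2 - 23*q - 35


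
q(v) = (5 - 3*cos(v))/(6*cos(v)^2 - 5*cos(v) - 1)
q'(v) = (5 - 3*cos(v))*(12*sin(v)*cos(v) - 5*sin(v))/(6*cos(v)^2 - 5*cos(v) - 1)^2 + 3*sin(v)/(6*cos(v)^2 - 5*cos(v) - 1)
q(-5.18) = -1.79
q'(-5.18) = -0.99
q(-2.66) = 0.94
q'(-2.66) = 0.67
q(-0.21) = -13.69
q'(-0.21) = -123.28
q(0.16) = -23.05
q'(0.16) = 278.92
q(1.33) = -2.31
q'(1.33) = -4.17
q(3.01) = 0.81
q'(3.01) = -0.14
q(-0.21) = -13.69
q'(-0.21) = -123.28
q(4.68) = -6.13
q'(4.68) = 43.28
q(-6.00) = -7.87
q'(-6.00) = 50.15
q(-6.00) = -7.87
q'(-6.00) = 50.15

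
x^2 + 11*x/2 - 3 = (x - 1/2)*(x + 6)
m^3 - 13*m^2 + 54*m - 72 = (m - 6)*(m - 4)*(m - 3)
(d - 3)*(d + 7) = d^2 + 4*d - 21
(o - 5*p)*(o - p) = o^2 - 6*o*p + 5*p^2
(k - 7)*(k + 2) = k^2 - 5*k - 14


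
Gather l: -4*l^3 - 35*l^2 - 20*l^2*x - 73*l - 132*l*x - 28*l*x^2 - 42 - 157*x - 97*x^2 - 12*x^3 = -4*l^3 + l^2*(-20*x - 35) + l*(-28*x^2 - 132*x - 73) - 12*x^3 - 97*x^2 - 157*x - 42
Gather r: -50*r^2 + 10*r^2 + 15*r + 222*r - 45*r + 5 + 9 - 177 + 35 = -40*r^2 + 192*r - 128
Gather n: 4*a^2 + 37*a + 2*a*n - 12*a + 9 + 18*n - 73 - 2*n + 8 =4*a^2 + 25*a + n*(2*a + 16) - 56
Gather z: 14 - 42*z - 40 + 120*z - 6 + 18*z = 96*z - 32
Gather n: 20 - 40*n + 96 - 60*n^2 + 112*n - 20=-60*n^2 + 72*n + 96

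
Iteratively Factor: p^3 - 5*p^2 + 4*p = (p)*(p^2 - 5*p + 4) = p*(p - 4)*(p - 1)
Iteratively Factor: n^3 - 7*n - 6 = (n - 3)*(n^2 + 3*n + 2) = (n - 3)*(n + 1)*(n + 2)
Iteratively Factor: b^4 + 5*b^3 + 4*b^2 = (b + 4)*(b^3 + b^2) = b*(b + 4)*(b^2 + b) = b*(b + 1)*(b + 4)*(b)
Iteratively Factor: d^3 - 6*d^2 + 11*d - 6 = (d - 3)*(d^2 - 3*d + 2) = (d - 3)*(d - 1)*(d - 2)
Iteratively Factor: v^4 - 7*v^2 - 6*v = (v)*(v^3 - 7*v - 6) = v*(v + 2)*(v^2 - 2*v - 3) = v*(v + 1)*(v + 2)*(v - 3)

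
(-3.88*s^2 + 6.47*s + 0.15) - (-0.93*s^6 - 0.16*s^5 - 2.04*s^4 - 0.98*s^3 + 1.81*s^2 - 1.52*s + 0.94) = 0.93*s^6 + 0.16*s^5 + 2.04*s^4 + 0.98*s^3 - 5.69*s^2 + 7.99*s - 0.79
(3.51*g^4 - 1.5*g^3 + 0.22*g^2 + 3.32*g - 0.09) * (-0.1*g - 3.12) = -0.351*g^5 - 10.8012*g^4 + 4.658*g^3 - 1.0184*g^2 - 10.3494*g + 0.2808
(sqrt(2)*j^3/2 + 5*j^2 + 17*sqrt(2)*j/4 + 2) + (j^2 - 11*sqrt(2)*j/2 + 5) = sqrt(2)*j^3/2 + 6*j^2 - 5*sqrt(2)*j/4 + 7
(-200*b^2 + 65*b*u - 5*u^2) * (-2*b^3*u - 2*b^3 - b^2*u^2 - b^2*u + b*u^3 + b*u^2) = 400*b^5*u + 400*b^5 + 70*b^4*u^2 + 70*b^4*u - 255*b^3*u^3 - 255*b^3*u^2 + 70*b^2*u^4 + 70*b^2*u^3 - 5*b*u^5 - 5*b*u^4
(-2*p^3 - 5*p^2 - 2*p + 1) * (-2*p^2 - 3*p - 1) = 4*p^5 + 16*p^4 + 21*p^3 + 9*p^2 - p - 1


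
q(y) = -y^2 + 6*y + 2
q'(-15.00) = 36.00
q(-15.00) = -313.00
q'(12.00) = -18.00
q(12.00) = -70.00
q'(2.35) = 1.30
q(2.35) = 10.58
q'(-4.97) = 15.94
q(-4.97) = -52.52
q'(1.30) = 3.40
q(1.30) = 8.11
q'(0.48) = 5.04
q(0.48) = 4.65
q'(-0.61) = 7.22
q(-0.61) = -2.03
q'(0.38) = 5.24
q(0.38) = 4.14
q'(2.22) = 1.56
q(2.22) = 10.39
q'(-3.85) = 13.70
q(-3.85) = -35.92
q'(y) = 6 - 2*y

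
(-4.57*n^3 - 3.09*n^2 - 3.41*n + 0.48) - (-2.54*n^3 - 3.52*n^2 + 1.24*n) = -2.03*n^3 + 0.43*n^2 - 4.65*n + 0.48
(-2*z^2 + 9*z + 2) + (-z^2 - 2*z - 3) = -3*z^2 + 7*z - 1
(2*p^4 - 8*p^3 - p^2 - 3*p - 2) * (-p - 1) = -2*p^5 + 6*p^4 + 9*p^3 + 4*p^2 + 5*p + 2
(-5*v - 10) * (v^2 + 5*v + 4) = -5*v^3 - 35*v^2 - 70*v - 40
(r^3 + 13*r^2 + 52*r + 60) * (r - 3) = r^4 + 10*r^3 + 13*r^2 - 96*r - 180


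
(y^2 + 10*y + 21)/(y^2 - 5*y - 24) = (y + 7)/(y - 8)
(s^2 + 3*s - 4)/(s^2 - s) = (s + 4)/s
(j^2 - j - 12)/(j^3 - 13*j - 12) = 1/(j + 1)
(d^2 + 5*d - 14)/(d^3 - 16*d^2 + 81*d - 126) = (d^2 + 5*d - 14)/(d^3 - 16*d^2 + 81*d - 126)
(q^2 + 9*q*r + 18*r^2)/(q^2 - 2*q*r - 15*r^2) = (q + 6*r)/(q - 5*r)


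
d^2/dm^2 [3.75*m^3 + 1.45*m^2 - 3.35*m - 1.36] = 22.5*m + 2.9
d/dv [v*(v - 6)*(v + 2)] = 3*v^2 - 8*v - 12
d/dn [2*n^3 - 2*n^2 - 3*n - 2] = 6*n^2 - 4*n - 3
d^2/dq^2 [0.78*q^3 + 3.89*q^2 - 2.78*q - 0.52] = 4.68*q + 7.78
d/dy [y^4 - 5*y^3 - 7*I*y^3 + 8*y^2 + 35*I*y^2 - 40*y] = 4*y^3 + y^2*(-15 - 21*I) + y*(16 + 70*I) - 40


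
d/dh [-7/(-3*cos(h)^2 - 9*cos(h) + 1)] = 21*(2*cos(h) + 3)*sin(h)/(3*cos(h)^2 + 9*cos(h) - 1)^2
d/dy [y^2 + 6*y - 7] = 2*y + 6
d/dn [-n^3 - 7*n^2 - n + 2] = -3*n^2 - 14*n - 1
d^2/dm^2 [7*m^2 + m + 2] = 14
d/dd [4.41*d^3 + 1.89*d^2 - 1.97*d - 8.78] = 13.23*d^2 + 3.78*d - 1.97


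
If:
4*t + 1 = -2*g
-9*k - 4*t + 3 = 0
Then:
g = -2*t - 1/2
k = 1/3 - 4*t/9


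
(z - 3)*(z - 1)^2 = z^3 - 5*z^2 + 7*z - 3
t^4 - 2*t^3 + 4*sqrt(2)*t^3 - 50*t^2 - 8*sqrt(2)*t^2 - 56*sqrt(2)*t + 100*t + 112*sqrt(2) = (t - 2)*(t - 4*sqrt(2))*(t + sqrt(2))*(t + 7*sqrt(2))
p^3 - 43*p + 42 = (p - 6)*(p - 1)*(p + 7)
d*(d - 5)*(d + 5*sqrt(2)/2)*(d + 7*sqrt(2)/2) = d^4 - 5*d^3 + 6*sqrt(2)*d^3 - 30*sqrt(2)*d^2 + 35*d^2/2 - 175*d/2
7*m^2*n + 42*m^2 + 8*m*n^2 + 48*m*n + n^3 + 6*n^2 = (m + n)*(7*m + n)*(n + 6)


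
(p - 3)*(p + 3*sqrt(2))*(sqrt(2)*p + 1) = sqrt(2)*p^3 - 3*sqrt(2)*p^2 + 7*p^2 - 21*p + 3*sqrt(2)*p - 9*sqrt(2)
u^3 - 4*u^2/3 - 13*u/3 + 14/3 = (u - 7/3)*(u - 1)*(u + 2)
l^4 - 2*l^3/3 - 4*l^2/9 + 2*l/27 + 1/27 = (l - 1)*(l - 1/3)*(l + 1/3)^2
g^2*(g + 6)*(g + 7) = g^4 + 13*g^3 + 42*g^2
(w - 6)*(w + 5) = w^2 - w - 30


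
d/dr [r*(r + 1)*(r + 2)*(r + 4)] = 4*r^3 + 21*r^2 + 28*r + 8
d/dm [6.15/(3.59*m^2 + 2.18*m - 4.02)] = (-44.157*m - 13.407)/(3.59*m^2 + 2.18*m - 4.02)^2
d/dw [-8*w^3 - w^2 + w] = -24*w^2 - 2*w + 1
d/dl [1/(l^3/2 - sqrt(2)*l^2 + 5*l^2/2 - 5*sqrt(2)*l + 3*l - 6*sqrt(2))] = 2*(-3*l^2 - 10*l + 4*sqrt(2)*l - 6 + 10*sqrt(2))/(l^3 - 2*sqrt(2)*l^2 + 5*l^2 - 10*sqrt(2)*l + 6*l - 12*sqrt(2))^2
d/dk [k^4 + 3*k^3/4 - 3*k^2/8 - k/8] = 4*k^3 + 9*k^2/4 - 3*k/4 - 1/8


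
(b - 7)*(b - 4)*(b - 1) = b^3 - 12*b^2 + 39*b - 28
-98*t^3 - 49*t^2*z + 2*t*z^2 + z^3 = (-7*t + z)*(2*t + z)*(7*t + z)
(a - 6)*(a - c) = a^2 - a*c - 6*a + 6*c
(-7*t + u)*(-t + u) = 7*t^2 - 8*t*u + u^2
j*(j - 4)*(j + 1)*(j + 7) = j^4 + 4*j^3 - 25*j^2 - 28*j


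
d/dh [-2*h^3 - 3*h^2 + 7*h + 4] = -6*h^2 - 6*h + 7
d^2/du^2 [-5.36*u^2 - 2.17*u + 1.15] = -10.7200000000000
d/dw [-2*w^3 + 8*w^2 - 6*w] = -6*w^2 + 16*w - 6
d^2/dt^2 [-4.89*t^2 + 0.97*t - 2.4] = -9.78000000000000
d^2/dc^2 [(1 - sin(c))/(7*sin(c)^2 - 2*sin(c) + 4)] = (49*sin(c)^5 - 182*sin(c)^4 - 224*sin(c)^3 + 410*sin(c)^2 + 92*sin(c) - 64)/(7*sin(c)^2 - 2*sin(c) + 4)^3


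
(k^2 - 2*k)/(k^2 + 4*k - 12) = k/(k + 6)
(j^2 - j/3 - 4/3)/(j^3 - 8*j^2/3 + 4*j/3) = (3*j^2 - j - 4)/(j*(3*j^2 - 8*j + 4))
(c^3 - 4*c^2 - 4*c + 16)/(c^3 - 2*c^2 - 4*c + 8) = (c - 4)/(c - 2)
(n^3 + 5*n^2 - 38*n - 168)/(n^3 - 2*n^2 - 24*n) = (n + 7)/n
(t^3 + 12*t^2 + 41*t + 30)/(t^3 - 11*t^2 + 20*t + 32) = (t^2 + 11*t + 30)/(t^2 - 12*t + 32)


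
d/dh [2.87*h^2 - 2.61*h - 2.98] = 5.74*h - 2.61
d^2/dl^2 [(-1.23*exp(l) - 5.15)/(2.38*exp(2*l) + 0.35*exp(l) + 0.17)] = (-6.96721199999999*exp(4*l) - 115.66205*exp(3*l) - 9.883902*exp(2*l) + 7.77707*exp(l) + 0.270878)*exp(l)/(13.481272*exp(6*l) + 5.94762*exp(5*l) + 3.763494*exp(4*l) + 0.892535*exp(3*l) + 0.268821*exp(2*l) + 0.030345*exp(l) + 0.004913)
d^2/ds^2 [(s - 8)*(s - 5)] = 2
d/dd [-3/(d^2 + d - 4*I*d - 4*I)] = 3*(2*d + 1 - 4*I)/(d^2 + d - 4*I*d - 4*I)^2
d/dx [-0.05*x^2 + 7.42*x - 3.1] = 7.42 - 0.1*x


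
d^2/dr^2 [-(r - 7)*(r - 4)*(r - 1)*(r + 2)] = -12*r^2 + 60*r - 30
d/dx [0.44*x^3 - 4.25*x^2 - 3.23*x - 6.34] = 1.32*x^2 - 8.5*x - 3.23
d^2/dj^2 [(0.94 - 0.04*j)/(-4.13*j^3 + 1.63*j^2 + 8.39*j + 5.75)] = (4.093656*j^5 - 194.017488*j^4 + 104.232384*j^3 + 191.843832*j^2 - 213.316248*j - 118.576248)/(70.444997*j^9 - 83.408241*j^8 - 396.403182*j^7 + 40.321574*j^6 + 1037.534496*j^5 + 805.400256*j^4 - 652.756994*j^3 - 1375.93935*j^2 - 832.183125*j - 190.109375)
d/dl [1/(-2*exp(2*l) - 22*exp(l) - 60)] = (exp(l) + 11/2)*exp(l)/(exp(2*l) + 11*exp(l) + 30)^2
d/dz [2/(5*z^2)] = -4/(5*z^3)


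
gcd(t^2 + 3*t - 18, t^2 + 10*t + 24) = t + 6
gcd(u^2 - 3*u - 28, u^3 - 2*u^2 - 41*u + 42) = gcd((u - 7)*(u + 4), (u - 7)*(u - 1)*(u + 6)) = u - 7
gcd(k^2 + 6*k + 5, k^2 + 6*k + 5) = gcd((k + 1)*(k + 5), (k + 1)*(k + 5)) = k^2 + 6*k + 5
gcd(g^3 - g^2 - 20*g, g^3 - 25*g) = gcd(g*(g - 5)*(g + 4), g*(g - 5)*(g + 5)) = g^2 - 5*g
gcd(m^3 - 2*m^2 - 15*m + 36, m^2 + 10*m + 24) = m + 4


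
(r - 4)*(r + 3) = r^2 - r - 12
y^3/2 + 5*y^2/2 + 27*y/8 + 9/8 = (y/2 + 1/4)*(y + 3/2)*(y + 3)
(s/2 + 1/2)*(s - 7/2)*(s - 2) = s^3/2 - 9*s^2/4 + 3*s/4 + 7/2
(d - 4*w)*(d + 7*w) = d^2 + 3*d*w - 28*w^2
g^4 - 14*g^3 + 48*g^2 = g^2*(g - 8)*(g - 6)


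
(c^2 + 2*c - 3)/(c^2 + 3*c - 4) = (c + 3)/(c + 4)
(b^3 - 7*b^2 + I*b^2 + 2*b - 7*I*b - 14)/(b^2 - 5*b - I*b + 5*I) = (b^2 + b*(-7 + 2*I) - 14*I)/(b - 5)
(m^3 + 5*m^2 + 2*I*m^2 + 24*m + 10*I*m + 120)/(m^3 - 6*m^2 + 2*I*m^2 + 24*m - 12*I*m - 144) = (m + 5)/(m - 6)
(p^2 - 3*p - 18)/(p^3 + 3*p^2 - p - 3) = (p - 6)/(p^2 - 1)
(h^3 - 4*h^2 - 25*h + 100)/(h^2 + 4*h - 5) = (h^2 - 9*h + 20)/(h - 1)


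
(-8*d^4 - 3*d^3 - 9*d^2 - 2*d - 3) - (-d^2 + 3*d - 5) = -8*d^4 - 3*d^3 - 8*d^2 - 5*d + 2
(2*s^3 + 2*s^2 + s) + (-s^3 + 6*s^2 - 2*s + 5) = s^3 + 8*s^2 - s + 5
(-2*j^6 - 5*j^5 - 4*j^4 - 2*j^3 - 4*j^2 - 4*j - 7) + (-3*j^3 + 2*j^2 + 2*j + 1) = -2*j^6 - 5*j^5 - 4*j^4 - 5*j^3 - 2*j^2 - 2*j - 6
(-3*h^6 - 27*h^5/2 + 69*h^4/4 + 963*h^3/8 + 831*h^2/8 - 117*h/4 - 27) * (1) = -3*h^6 - 27*h^5/2 + 69*h^4/4 + 963*h^3/8 + 831*h^2/8 - 117*h/4 - 27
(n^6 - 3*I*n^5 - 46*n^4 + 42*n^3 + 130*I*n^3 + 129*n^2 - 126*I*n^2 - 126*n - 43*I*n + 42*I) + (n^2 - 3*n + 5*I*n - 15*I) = n^6 - 3*I*n^5 - 46*n^4 + 42*n^3 + 130*I*n^3 + 130*n^2 - 126*I*n^2 - 129*n - 38*I*n + 27*I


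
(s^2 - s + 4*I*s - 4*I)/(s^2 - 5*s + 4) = (s + 4*I)/(s - 4)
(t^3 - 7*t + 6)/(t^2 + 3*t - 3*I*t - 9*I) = (t^2 - 3*t + 2)/(t - 3*I)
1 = 1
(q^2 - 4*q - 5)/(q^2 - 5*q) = (q + 1)/q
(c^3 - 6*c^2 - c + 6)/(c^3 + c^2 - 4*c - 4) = (c^2 - 7*c + 6)/(c^2 - 4)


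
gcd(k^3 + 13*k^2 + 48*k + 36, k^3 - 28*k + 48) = k + 6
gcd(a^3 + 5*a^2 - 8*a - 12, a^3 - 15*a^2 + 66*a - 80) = a - 2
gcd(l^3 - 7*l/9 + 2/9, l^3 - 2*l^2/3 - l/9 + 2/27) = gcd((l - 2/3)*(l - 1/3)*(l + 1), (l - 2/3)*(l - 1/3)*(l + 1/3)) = l^2 - l + 2/9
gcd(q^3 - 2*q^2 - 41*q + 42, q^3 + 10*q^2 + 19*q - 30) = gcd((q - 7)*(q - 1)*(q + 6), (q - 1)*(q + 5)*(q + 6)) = q^2 + 5*q - 6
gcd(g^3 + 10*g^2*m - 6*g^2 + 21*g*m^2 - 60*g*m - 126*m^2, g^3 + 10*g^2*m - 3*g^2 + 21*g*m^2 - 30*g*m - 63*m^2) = g^2 + 10*g*m + 21*m^2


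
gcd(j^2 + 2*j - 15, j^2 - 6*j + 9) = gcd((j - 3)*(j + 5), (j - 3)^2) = j - 3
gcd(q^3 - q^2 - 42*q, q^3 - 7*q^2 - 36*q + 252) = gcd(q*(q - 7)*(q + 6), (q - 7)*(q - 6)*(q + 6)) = q^2 - q - 42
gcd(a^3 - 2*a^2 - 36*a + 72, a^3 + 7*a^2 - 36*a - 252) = a^2 - 36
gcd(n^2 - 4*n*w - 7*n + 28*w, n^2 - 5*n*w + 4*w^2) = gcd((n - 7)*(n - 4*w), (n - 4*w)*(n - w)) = -n + 4*w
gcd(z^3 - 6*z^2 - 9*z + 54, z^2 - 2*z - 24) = z - 6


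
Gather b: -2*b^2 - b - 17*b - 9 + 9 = -2*b^2 - 18*b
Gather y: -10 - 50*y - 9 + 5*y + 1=-45*y - 18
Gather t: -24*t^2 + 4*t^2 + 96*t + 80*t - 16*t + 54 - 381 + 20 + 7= -20*t^2 + 160*t - 300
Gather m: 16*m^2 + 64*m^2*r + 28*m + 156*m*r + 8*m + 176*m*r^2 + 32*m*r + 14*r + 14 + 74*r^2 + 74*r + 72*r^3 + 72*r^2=m^2*(64*r + 16) + m*(176*r^2 + 188*r + 36) + 72*r^3 + 146*r^2 + 88*r + 14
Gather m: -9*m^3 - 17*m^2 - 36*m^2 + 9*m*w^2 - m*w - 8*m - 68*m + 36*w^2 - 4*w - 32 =-9*m^3 - 53*m^2 + m*(9*w^2 - w - 76) + 36*w^2 - 4*w - 32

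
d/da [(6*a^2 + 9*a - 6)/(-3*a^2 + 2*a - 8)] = 3*(13*a^2 - 44*a - 20)/(9*a^4 - 12*a^3 + 52*a^2 - 32*a + 64)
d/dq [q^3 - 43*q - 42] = 3*q^2 - 43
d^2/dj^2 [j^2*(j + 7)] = 6*j + 14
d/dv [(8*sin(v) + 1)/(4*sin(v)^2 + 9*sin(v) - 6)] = (-8*sin(v) + 16*cos(2*v) - 73)*cos(v)/(4*sin(v)^2 + 9*sin(v) - 6)^2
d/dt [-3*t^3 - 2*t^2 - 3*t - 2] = -9*t^2 - 4*t - 3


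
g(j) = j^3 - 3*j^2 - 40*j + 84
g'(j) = 3*j^2 - 6*j - 40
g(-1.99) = 143.84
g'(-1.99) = -16.18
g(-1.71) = 138.63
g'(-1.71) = -20.97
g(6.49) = -28.60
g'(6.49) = 47.42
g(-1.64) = 137.12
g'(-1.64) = -22.09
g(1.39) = 25.29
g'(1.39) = -42.54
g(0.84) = 48.88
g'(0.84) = -42.92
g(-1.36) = 130.34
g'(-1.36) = -26.29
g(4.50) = -65.62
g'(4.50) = -6.25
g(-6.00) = 0.00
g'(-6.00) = 104.00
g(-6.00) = 0.00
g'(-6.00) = 104.00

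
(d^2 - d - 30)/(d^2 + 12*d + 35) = (d - 6)/(d + 7)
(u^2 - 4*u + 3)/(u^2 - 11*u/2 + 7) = 2*(u^2 - 4*u + 3)/(2*u^2 - 11*u + 14)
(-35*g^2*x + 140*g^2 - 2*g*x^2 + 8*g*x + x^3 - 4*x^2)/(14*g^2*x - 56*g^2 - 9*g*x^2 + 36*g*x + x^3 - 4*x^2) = (5*g + x)/(-2*g + x)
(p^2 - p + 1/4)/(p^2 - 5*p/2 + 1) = (p - 1/2)/(p - 2)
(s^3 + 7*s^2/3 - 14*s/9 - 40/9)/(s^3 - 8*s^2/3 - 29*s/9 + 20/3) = (s + 2)/(s - 3)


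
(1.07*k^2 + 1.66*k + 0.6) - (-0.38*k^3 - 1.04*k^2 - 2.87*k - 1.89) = 0.38*k^3 + 2.11*k^2 + 4.53*k + 2.49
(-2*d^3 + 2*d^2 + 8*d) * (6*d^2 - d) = -12*d^5 + 14*d^4 + 46*d^3 - 8*d^2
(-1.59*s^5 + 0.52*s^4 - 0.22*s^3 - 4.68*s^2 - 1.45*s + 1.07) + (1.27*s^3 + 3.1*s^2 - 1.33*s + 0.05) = -1.59*s^5 + 0.52*s^4 + 1.05*s^3 - 1.58*s^2 - 2.78*s + 1.12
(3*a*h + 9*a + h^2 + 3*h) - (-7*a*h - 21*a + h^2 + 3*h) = 10*a*h + 30*a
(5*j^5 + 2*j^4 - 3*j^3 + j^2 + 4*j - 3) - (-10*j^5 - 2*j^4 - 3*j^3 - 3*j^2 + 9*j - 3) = 15*j^5 + 4*j^4 + 4*j^2 - 5*j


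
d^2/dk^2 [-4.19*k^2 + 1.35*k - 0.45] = -8.38000000000000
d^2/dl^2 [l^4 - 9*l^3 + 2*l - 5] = 6*l*(2*l - 9)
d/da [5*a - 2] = 5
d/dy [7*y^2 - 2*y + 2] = 14*y - 2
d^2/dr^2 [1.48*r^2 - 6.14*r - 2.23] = 2.96000000000000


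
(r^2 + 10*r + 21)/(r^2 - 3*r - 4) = (r^2 + 10*r + 21)/(r^2 - 3*r - 4)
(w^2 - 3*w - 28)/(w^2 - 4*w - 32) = (w - 7)/(w - 8)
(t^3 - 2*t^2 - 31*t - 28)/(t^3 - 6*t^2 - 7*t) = (t + 4)/t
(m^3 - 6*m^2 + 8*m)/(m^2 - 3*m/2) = 2*(m^2 - 6*m + 8)/(2*m - 3)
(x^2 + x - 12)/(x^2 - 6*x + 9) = (x + 4)/(x - 3)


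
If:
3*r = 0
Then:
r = 0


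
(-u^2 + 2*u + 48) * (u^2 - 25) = -u^4 + 2*u^3 + 73*u^2 - 50*u - 1200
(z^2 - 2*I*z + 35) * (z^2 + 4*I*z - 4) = z^4 + 2*I*z^3 + 39*z^2 + 148*I*z - 140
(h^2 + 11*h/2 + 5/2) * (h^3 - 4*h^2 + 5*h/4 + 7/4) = h^5 + 3*h^4/2 - 73*h^3/4 - 11*h^2/8 + 51*h/4 + 35/8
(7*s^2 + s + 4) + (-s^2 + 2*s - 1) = 6*s^2 + 3*s + 3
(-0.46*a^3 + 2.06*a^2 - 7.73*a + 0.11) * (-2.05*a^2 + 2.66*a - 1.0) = 0.943*a^5 - 5.4466*a^4 + 21.7861*a^3 - 22.8473*a^2 + 8.0226*a - 0.11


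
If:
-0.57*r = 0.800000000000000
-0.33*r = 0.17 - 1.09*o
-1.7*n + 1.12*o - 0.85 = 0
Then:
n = -0.68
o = -0.27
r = -1.40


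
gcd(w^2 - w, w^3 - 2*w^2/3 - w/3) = w^2 - w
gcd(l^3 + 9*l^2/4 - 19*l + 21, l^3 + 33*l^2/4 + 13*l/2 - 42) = l^2 + 17*l/4 - 21/2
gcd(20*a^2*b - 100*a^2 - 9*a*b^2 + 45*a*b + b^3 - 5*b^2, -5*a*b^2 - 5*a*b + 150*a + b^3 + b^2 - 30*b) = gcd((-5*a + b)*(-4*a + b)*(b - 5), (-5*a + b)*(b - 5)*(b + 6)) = 5*a*b - 25*a - b^2 + 5*b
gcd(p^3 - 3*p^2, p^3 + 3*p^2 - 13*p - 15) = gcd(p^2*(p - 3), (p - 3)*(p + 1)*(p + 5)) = p - 3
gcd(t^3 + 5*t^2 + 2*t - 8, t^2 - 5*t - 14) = t + 2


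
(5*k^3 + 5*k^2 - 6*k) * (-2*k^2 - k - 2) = -10*k^5 - 15*k^4 - 3*k^3 - 4*k^2 + 12*k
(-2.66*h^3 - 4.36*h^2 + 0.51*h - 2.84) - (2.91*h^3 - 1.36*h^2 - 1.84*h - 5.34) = -5.57*h^3 - 3.0*h^2 + 2.35*h + 2.5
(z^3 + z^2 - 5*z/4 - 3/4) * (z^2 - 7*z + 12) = z^5 - 6*z^4 + 15*z^3/4 + 20*z^2 - 39*z/4 - 9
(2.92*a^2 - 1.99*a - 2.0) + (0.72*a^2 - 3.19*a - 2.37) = 3.64*a^2 - 5.18*a - 4.37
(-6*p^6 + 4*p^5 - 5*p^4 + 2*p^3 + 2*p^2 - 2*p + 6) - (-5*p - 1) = -6*p^6 + 4*p^5 - 5*p^4 + 2*p^3 + 2*p^2 + 3*p + 7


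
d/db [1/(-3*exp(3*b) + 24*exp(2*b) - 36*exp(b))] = (exp(2*b) - 16*exp(b)/3 + 4)*exp(-b)/(exp(2*b) - 8*exp(b) + 12)^2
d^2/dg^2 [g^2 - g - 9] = 2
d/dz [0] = 0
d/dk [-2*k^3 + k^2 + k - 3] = -6*k^2 + 2*k + 1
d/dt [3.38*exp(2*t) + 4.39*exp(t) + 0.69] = (6.76*exp(t) + 4.39)*exp(t)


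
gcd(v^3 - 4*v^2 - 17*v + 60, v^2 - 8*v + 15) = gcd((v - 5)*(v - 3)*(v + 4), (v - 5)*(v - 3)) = v^2 - 8*v + 15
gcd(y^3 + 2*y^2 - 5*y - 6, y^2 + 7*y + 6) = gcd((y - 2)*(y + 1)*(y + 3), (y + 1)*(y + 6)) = y + 1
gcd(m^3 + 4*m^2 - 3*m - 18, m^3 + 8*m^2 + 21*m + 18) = m^2 + 6*m + 9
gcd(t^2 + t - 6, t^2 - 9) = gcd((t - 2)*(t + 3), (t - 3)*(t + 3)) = t + 3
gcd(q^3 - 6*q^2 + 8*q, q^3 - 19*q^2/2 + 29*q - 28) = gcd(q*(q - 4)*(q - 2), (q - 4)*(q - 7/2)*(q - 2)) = q^2 - 6*q + 8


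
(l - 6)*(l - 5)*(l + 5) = l^3 - 6*l^2 - 25*l + 150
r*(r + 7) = r^2 + 7*r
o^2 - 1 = (o - 1)*(o + 1)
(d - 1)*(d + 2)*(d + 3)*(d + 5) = d^4 + 9*d^3 + 21*d^2 - d - 30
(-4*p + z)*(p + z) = -4*p^2 - 3*p*z + z^2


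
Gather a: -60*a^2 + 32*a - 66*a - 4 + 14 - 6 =-60*a^2 - 34*a + 4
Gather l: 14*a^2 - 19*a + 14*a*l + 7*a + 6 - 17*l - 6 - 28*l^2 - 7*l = 14*a^2 - 12*a - 28*l^2 + l*(14*a - 24)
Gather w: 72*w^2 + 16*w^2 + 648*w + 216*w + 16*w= 88*w^2 + 880*w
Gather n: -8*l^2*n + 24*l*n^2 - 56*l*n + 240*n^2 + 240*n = n^2*(24*l + 240) + n*(-8*l^2 - 56*l + 240)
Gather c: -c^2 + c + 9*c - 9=-c^2 + 10*c - 9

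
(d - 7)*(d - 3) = d^2 - 10*d + 21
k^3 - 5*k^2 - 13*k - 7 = (k - 7)*(k + 1)^2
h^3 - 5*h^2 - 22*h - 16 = (h - 8)*(h + 1)*(h + 2)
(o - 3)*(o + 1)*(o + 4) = o^3 + 2*o^2 - 11*o - 12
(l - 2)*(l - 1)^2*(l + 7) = l^4 + 3*l^3 - 23*l^2 + 33*l - 14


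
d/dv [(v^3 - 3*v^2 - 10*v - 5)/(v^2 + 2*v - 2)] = (v^4 + 4*v^3 - 2*v^2 + 22*v + 30)/(v^4 + 4*v^3 - 8*v + 4)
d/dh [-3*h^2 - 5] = -6*h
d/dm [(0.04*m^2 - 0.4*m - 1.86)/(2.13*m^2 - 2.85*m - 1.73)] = (0.738*m^2 + 7.7852*m - 4.609)/(4.5369*m^4 - 12.141*m^3 + 0.752700000000001*m^2 + 9.861*m + 2.9929)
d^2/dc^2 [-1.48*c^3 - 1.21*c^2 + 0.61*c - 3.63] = -8.88*c - 2.42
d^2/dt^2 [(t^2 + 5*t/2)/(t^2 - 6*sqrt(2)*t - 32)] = (5*t^3 + 12*sqrt(2)*t^3 + 192*t^2 + 480*t - 960*sqrt(2) + 2048)/(t^6 - 18*sqrt(2)*t^5 + 120*t^4 + 720*sqrt(2)*t^3 - 3840*t^2 - 18432*sqrt(2)*t - 32768)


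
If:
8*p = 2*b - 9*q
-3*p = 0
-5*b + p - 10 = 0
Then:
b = -2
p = 0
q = -4/9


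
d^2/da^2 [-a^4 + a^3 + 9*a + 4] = 6*a*(1 - 2*a)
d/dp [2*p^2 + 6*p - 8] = 4*p + 6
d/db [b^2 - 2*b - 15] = 2*b - 2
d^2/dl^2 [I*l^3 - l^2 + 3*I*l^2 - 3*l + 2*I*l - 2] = 6*I*l - 2 + 6*I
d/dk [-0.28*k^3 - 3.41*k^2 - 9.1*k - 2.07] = -0.84*k^2 - 6.82*k - 9.1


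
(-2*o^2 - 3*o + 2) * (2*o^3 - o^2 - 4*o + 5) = -4*o^5 - 4*o^4 + 15*o^3 - 23*o + 10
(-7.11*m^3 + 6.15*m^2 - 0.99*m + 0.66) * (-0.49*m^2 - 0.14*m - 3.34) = 3.4839*m^5 - 2.0181*m^4 + 23.3715*m^3 - 20.7258*m^2 + 3.2142*m - 2.2044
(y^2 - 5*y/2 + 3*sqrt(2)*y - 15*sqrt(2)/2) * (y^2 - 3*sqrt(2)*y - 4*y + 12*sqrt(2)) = y^4 - 13*y^3/2 - 8*y^2 + 117*y - 180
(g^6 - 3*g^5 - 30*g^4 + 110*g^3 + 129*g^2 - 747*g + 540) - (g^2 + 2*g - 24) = g^6 - 3*g^5 - 30*g^4 + 110*g^3 + 128*g^2 - 749*g + 564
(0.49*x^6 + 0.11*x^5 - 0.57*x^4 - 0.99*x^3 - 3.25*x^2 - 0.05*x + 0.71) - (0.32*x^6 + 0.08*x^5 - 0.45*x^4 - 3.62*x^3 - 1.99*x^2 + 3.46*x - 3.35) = 0.17*x^6 + 0.03*x^5 - 0.12*x^4 + 2.63*x^3 - 1.26*x^2 - 3.51*x + 4.06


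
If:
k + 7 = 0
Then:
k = -7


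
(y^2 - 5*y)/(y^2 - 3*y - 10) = y/(y + 2)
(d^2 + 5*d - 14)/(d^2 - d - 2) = (d + 7)/(d + 1)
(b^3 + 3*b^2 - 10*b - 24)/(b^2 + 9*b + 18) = (b^3 + 3*b^2 - 10*b - 24)/(b^2 + 9*b + 18)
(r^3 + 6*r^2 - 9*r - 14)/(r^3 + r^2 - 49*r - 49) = (r - 2)/(r - 7)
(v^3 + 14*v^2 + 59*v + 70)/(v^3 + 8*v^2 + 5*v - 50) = (v^2 + 9*v + 14)/(v^2 + 3*v - 10)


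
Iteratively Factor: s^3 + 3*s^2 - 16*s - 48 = (s + 3)*(s^2 - 16) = (s - 4)*(s + 3)*(s + 4)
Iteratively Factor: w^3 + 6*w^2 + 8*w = (w)*(w^2 + 6*w + 8) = w*(w + 4)*(w + 2)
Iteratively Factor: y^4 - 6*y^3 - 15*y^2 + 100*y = (y - 5)*(y^3 - y^2 - 20*y) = (y - 5)*(y + 4)*(y^2 - 5*y) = y*(y - 5)*(y + 4)*(y - 5)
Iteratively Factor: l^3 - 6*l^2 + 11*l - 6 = (l - 3)*(l^2 - 3*l + 2) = (l - 3)*(l - 2)*(l - 1)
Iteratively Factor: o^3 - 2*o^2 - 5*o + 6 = (o - 1)*(o^2 - o - 6) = (o - 3)*(o - 1)*(o + 2)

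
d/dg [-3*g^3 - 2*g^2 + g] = -9*g^2 - 4*g + 1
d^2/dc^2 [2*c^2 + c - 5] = 4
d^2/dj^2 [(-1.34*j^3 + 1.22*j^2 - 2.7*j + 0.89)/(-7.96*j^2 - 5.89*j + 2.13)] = (2.27373675443232e-13*j^5 + 5.6843418860808e-14*j^4 + 594.964268*j^3 - 563.327508*j^2 + 60.78174*j - 35.254738)/(504.358336*j^6 + 1119.599472*j^5 + 423.566724*j^4 - 394.846163*j^3 - 113.341347*j^2 + 80.167023*j - 9.663597)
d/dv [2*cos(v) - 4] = -2*sin(v)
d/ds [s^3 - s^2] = s*(3*s - 2)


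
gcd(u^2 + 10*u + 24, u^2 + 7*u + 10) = 1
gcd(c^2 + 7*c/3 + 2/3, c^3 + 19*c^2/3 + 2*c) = c + 1/3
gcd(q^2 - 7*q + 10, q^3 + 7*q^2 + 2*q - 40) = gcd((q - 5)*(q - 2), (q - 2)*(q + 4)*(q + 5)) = q - 2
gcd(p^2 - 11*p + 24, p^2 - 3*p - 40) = p - 8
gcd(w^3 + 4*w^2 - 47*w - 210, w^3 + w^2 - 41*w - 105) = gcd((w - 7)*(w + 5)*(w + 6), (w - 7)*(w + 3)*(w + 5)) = w^2 - 2*w - 35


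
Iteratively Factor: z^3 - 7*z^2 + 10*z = (z)*(z^2 - 7*z + 10) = z*(z - 2)*(z - 5)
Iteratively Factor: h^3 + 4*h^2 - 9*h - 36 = (h + 4)*(h^2 - 9) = (h - 3)*(h + 4)*(h + 3)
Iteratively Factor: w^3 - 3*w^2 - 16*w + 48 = (w - 4)*(w^2 + w - 12) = (w - 4)*(w + 4)*(w - 3)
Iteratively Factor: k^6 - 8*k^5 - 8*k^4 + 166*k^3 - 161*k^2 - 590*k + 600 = (k + 2)*(k^5 - 10*k^4 + 12*k^3 + 142*k^2 - 445*k + 300) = (k - 5)*(k + 2)*(k^4 - 5*k^3 - 13*k^2 + 77*k - 60) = (k - 5)*(k - 3)*(k + 2)*(k^3 - 2*k^2 - 19*k + 20) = (k - 5)^2*(k - 3)*(k + 2)*(k^2 + 3*k - 4) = (k - 5)^2*(k - 3)*(k + 2)*(k + 4)*(k - 1)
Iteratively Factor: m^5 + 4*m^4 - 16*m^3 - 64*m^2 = (m + 4)*(m^4 - 16*m^2) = m*(m + 4)*(m^3 - 16*m) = m*(m - 4)*(m + 4)*(m^2 + 4*m) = m^2*(m - 4)*(m + 4)*(m + 4)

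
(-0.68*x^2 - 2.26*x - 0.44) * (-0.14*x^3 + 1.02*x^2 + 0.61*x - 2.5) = 0.0952*x^5 - 0.3772*x^4 - 2.6584*x^3 - 0.1274*x^2 + 5.3816*x + 1.1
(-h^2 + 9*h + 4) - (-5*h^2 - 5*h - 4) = 4*h^2 + 14*h + 8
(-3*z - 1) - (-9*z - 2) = 6*z + 1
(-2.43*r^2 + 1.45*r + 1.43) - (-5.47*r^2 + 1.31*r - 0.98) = 3.04*r^2 + 0.14*r + 2.41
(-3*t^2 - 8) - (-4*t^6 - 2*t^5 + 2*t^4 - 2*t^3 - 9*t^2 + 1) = 4*t^6 + 2*t^5 - 2*t^4 + 2*t^3 + 6*t^2 - 9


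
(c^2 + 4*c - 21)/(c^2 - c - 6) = (c + 7)/(c + 2)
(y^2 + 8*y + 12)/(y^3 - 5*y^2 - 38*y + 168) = (y + 2)/(y^2 - 11*y + 28)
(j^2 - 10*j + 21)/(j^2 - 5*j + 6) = (j - 7)/(j - 2)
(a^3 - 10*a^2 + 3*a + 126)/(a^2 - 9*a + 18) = (a^2 - 4*a - 21)/(a - 3)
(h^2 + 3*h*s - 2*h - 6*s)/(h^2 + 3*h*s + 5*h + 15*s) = (h - 2)/(h + 5)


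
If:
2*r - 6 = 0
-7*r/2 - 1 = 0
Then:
No Solution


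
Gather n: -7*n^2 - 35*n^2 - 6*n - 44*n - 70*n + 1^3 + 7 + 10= -42*n^2 - 120*n + 18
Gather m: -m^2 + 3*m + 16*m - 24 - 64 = -m^2 + 19*m - 88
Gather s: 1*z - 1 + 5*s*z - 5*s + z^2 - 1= s*(5*z - 5) + z^2 + z - 2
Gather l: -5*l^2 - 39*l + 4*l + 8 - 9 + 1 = -5*l^2 - 35*l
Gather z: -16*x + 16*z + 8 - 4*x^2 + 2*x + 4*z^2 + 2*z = -4*x^2 - 14*x + 4*z^2 + 18*z + 8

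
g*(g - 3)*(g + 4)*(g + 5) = g^4 + 6*g^3 - 7*g^2 - 60*g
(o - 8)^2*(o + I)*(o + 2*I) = o^4 - 16*o^3 + 3*I*o^3 + 62*o^2 - 48*I*o^2 + 32*o + 192*I*o - 128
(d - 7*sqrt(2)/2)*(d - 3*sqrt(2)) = d^2 - 13*sqrt(2)*d/2 + 21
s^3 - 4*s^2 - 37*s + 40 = (s - 8)*(s - 1)*(s + 5)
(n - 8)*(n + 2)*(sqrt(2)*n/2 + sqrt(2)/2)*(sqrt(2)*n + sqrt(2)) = n^4 - 4*n^3 - 27*n^2 - 38*n - 16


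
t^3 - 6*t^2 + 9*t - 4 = (t - 4)*(t - 1)^2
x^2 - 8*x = x*(x - 8)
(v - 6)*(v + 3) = v^2 - 3*v - 18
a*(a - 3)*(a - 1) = a^3 - 4*a^2 + 3*a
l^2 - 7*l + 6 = (l - 6)*(l - 1)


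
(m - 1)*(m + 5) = m^2 + 4*m - 5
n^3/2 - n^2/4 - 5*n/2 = n*(n/2 + 1)*(n - 5/2)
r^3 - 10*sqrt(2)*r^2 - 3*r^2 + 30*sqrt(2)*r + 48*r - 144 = (r - 3)*(r - 6*sqrt(2))*(r - 4*sqrt(2))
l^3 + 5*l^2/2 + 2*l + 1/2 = (l + 1/2)*(l + 1)^2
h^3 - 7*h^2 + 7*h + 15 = (h - 5)*(h - 3)*(h + 1)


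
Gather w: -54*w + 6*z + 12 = -54*w + 6*z + 12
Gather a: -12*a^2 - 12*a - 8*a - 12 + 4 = -12*a^2 - 20*a - 8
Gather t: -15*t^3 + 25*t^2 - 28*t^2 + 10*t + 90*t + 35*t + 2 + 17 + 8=-15*t^3 - 3*t^2 + 135*t + 27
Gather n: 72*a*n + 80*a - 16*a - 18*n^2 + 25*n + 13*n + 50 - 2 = 64*a - 18*n^2 + n*(72*a + 38) + 48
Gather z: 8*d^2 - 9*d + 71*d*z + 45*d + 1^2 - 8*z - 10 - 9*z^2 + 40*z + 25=8*d^2 + 36*d - 9*z^2 + z*(71*d + 32) + 16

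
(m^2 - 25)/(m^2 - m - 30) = (m - 5)/(m - 6)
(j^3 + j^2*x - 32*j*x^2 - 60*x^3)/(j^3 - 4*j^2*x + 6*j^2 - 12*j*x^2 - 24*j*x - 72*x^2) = (j + 5*x)/(j + 6)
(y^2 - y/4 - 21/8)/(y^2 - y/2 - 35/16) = 2*(2*y + 3)/(4*y + 5)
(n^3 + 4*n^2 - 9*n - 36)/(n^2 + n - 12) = n + 3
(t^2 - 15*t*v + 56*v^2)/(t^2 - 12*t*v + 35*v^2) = (t - 8*v)/(t - 5*v)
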